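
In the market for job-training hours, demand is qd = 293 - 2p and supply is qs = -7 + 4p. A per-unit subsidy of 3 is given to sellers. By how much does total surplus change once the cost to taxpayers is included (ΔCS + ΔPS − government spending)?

Pre-subsidy: 293 - 2p = -7 + 4p gives p* = 50, q* = 193.
With the subsidy, sellers receive ps = pb + 3 for each unit, where pb is the price buyers pay.
Supply in terms of pb becomes qs = -7 + 4(pb + 3) = 5 + 4pb. Setting this equal to demand: 293 - 2pb = 5 + 4pb, so pb = 48.
Sellers receive ps = 48 + 3 = 51; q' = 293 − 2·48 = 197.
ΔCS = ½(193 + 197)(50 − 48) = 390; ΔPS = ½(193 + 197)(51 − 50) = 195.
Government spending = 3 × 197 = 591.
Net change = 390 + 195 − 591 = -6. The loss equals the DWL triangle ½·3·4.

Net change in total surplus = -6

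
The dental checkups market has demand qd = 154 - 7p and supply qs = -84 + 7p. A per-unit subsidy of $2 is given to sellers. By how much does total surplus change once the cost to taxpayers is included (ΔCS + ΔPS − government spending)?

Pre-subsidy: 154 - 7p = -84 + 7p gives p* = 17, q* = 35.
With the subsidy, sellers receive ps = pb + 2 for each unit, where pb is the price buyers pay.
Supply in terms of pb becomes qs = -84 + 7(pb + 2) = -70 + 7pb. Setting this equal to demand: 154 - 7pb = -70 + 7pb, so pb = 16.
Sellers receive ps = 16 + 2 = 18; q' = 154 − 7·16 = 42.
ΔCS = ½(35 + 42)(17 − 16) = 38.5; ΔPS = ½(35 + 42)(18 − 17) = 38.5.
Government spending = 2 × 42 = 84.
Net change = 38.5 + 38.5 − 84 = -7. The loss equals the DWL triangle ½·2·7.

Net change in total surplus = -$7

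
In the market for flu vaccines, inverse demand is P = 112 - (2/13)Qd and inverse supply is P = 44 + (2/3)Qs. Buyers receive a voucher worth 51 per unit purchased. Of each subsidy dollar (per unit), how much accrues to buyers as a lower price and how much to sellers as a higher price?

Buyers gain 9.5625 per unit; sellers gain 41.4375 per unit

Pre-subsidy: 112 - (2/13)Q = 44 + (2/3)Q gives Q* = 82.875 and P* = 99.25.
With the rebate, buyers effectively pay Pb = Ps − 51, where Ps is the price sellers receive.
On the curves, Pb = 112 - (2/13)Q and Ps = 44 + (2/3)Q; the wedge Ps − Pb = 51 gives 44 + (2/3)Q − (112 - (2/13)Q) = 51, so Q' = 145.03125.
Then Pb = 112 − (2/13)·145.03125 = 89.6875 and Ps = 44 + (2/3)·145.03125 = 140.6875.
Buyers' price falls by P* − Pb = 99.25 − 89.6875 = 9.5625; sellers' price rises by Ps − P* = 140.6875 − 99.25 = 41.4375.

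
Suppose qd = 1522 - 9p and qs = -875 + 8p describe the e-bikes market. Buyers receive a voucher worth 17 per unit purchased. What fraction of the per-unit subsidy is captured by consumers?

Consumer share = 8/17

Pre-subsidy: 1522 - 9p = -875 + 8p gives p* = 141, q* = 253.
With the rebate, buyers effectively pay pb = ps − 17, where ps is the price sellers receive.
Demand in terms of ps becomes qd = 1522 − 9(ps − 17) = 1675 - 9ps. Setting this equal to supply: 1675 - 9ps = -875 + 8ps, so ps = 150.
Buyers pay pb = 150 − 17 = 133; q' = -875 + 8·150 = 325.
Buyers' price falls by p* − pb = 141 − 133 = 8; sellers' price rises by ps − p* = 150 − 141 = 9.
So consumers capture 8/17 = 8/17 of each unit of subsidy.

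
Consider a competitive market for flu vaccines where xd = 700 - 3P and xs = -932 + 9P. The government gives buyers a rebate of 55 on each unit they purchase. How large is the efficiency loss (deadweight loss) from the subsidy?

Pre-subsidy: 700 - 3P = -932 + 9P gives P* = 136, x* = 292.
With the rebate, buyers effectively pay Pb = Ps − 55, where Ps is the price sellers receive.
Demand in terms of Ps becomes xd = 700 − 3(Ps − 55) = 865 - 3Ps. Setting this equal to supply: 865 - 3Ps = -932 + 9Ps, so Ps = 149.75.
Buyers pay Pb = 149.75 − 55 = 94.75; x' = -932 + 9·149.75 = 415.75.
The subsidy expands output by 415.75 − 292 = 123.75 past the efficient level; on those units the gap between marginal cost and willingness to pay runs from 0 up to 55.
DWL = ½ × 55 × 123.75 = 3403.125.

Deadweight loss = 3403.125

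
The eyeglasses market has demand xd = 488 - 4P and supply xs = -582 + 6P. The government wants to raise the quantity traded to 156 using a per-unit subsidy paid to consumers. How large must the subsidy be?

Required subsidy s = 40 per unit

At x = 156, invert demand for the buyer price: Pb = (488 − 156)/4 = 83; invert supply for the seller price: Ps = (156 − (-582))/6 = 123.
The subsidy must fill the gap: s = Ps − Pb = 123 − 83 = 40.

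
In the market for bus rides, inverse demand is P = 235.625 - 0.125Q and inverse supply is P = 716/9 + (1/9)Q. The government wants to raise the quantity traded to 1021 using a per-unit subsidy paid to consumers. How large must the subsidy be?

At Q = 1021, from the demand curve buyers pay Pb = 235.625 − 0.125·1021 = 108; from the supply curve sellers need Ps = 716/9 + (1/9)·1021 = 193.
The subsidy must fill the gap: s = Ps − Pb = 193 − 108 = 85.

Required subsidy s = 85 per unit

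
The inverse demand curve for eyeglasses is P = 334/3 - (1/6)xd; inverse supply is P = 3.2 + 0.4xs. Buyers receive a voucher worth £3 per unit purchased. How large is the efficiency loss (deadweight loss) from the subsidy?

Deadweight loss = 135/17

Pre-subsidy: 334/3 - (1/6)x = 3.2 + 0.4x gives x* = 3244/17 and P* = 1352/17.
With the rebate, buyers effectively pay Pb = Ps − 3, where Ps is the price sellers receive.
On the curves, Pb = 334/3 - (1/6)x and Ps = 3.2 + 0.4x; the wedge Ps − Pb = 3 gives 3.2 + 0.4x − (334/3 - (1/6)x) = 3, so x' = 3334/17.
Then Pb = 334/3 − (1/6)·(3334/17) = 1337/17 and Ps = 3.2 + 0.4·(3334/17) = 1388/17.
The subsidy expands output by 3334/17 − 3244/17 = 90/17 past the efficient level; on those units the gap between marginal cost and willingness to pay runs from 0 up to 3.
DWL = ½ × 3 × 90/17 = 135/17.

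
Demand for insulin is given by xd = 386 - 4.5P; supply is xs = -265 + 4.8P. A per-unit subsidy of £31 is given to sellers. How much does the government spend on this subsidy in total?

Government cost = £4433

Pre-subsidy: 386 - 4.5P = -265 + 4.8P gives P* = 70, x* = 71.
With the subsidy, sellers receive Ps = Pb + 31 for each unit, where Pb is the price buyers pay.
Supply in terms of Pb becomes xs = -265 + 4.8(Pb + 31) = -116.2 + 4.8Pb. Setting this equal to demand: 386 - 4.5Pb = -116.2 + 4.8Pb, so Pb = 54.
Sellers receive Ps = 54 + 31 = 85; x' = 386 − 4.5·54 = 143.
Government outlay = subsidy × quantity = 31 × 143 = 4433.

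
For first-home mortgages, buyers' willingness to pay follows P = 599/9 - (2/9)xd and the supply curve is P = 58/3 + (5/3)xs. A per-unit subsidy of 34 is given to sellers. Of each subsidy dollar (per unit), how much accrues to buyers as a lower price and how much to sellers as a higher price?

Buyers gain 4 per unit; sellers gain 30 per unit

Pre-subsidy: 599/9 - (2/9)x = 58/3 + (5/3)x gives x* = 25 and P* = 61.
With the subsidy, sellers receive Ps = Pb + 34 for each unit, where Pb is the price buyers pay.
On the curves, Pb = 599/9 - (2/9)x and Ps = 58/3 + (5/3)x; the wedge Ps − Pb = 34 gives 58/3 + (5/3)x − (599/9 - (2/9)x) = 34, so x' = 43.
Then Pb = 599/9 − (2/9)·43 = 57 and Ps = 58/3 + (5/3)·43 = 91.
Buyers' price falls by P* − Pb = 61 − 57 = 4; sellers' price rises by Ps − P* = 91 − 61 = 30.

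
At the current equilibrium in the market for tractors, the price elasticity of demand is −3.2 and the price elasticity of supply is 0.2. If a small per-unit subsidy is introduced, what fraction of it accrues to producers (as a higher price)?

Producer share = 16/17

For a small subsidy around the equilibrium, the benefit split depends on the relative slopes, which at a point are proportional to the elasticities.
Buyer share = εs/(εs + |εd|) = 0.2/(0.2 + 3.2) = 1/17; seller share = |εd|/(εs + |εd|) = 16/17.
So producers capture 16/17 of the subsidy.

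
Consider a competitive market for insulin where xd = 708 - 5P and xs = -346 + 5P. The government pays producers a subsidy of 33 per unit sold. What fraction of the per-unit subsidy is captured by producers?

Pre-subsidy: 708 - 5P = -346 + 5P gives P* = 105.4, x* = 181.
With the subsidy, sellers receive Ps = Pb + 33 for each unit, where Pb is the price buyers pay.
Supply in terms of Pb becomes xs = -346 + 5(Pb + 33) = -181 + 5Pb. Setting this equal to demand: 708 - 5Pb = -181 + 5Pb, so Pb = 88.9.
Sellers receive Ps = 88.9 + 33 = 121.9; x' = 708 − 5·88.9 = 263.5.
Buyers' price falls by P* − Pb = 105.4 − 88.9 = 16.5; sellers' price rises by Ps − P* = 121.9 − 105.4 = 16.5.
So producers capture 16.5/33 = 0.5 of each unit of subsidy.

Producer share = 0.5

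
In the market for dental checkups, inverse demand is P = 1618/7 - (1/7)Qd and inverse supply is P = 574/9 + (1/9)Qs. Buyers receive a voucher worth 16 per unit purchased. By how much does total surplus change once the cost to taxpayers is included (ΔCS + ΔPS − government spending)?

Pre-subsidy: 1618/7 - (1/7)Q = 574/9 + (1/9)Q gives Q* = 659 and P* = 137.
With the rebate, buyers effectively pay Pb = Ps − 16, where Ps is the price sellers receive.
On the curves, Pb = 1618/7 - (1/7)Q and Ps = 574/9 + (1/9)Q; the wedge Ps − Pb = 16 gives 574/9 + (1/9)Q − (1618/7 - (1/7)Q) = 16, so Q' = 722.
Then Pb = 1618/7 − (1/7)·722 = 128 and Ps = 574/9 + (1/9)·722 = 144.
ΔCS = ½(659 + 722)(137 − 128) = 6214.5; ΔPS = ½(659 + 722)(144 − 137) = 4833.5.
Government spending = 16 × 722 = 11552.
Net change = 6214.5 + 4833.5 − 11552 = -504. The loss equals the DWL triangle ½·16·63.

Net change in total surplus = -504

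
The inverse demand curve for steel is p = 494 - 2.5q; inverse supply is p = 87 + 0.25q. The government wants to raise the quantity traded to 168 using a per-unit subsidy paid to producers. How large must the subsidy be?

At q = 168, from the demand curve buyers pay pb = 494 − 2.5·168 = 74; from the supply curve sellers need ps = 87 + 0.25·168 = 129.
The subsidy must fill the gap: s = ps − pb = 129 − 74 = 55.

Required subsidy s = 55 per unit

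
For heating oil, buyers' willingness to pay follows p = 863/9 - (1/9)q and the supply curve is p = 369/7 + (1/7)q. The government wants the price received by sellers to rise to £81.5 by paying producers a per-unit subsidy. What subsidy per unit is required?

At a seller price of 81.5, quantity supplied is -369 + 7·81.5 = 201.5.
Buyers absorb 201.5 only when they pay pb = 863/9 − (1/9)·201.5 = 73.5.
s = ps − pb = 81.5 − 73.5 = 8.

Required subsidy s = £8 per unit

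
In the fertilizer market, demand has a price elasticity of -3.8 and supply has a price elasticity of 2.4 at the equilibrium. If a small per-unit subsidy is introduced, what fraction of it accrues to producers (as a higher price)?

For a small subsidy around the equilibrium, the benefit split depends on the relative slopes, which at a point are proportional to the elasticities.
Buyer share = εs/(εs + |εd|) = 2.4/(2.4 + 3.8) = 12/31; seller share = |εd|/(εs + |εd|) = 19/31.
So producers capture 19/31 of the subsidy.

Producer share = 19/31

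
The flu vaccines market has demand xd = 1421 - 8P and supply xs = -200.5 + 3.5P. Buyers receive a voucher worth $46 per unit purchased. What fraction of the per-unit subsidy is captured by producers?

Pre-subsidy: 1421 - 8P = -200.5 + 3.5P gives P* = 141, x* = 293.
With the rebate, buyers effectively pay Pb = Ps − 46, where Ps is the price sellers receive.
Demand in terms of Ps becomes xd = 1421 − 8(Ps − 46) = 1789 - 8Ps. Setting this equal to supply: 1789 - 8Ps = -200.5 + 3.5Ps, so Ps = 173.
Buyers pay Pb = 173 − 46 = 127; x' = -200.5 + 3.5·173 = 405.
Buyers' price falls by P* − Pb = 141 − 127 = 14; sellers' price rises by Ps − P* = 173 − 141 = 32.
So producers capture 32/46 = 16/23 of each unit of subsidy.

Producer share = 16/23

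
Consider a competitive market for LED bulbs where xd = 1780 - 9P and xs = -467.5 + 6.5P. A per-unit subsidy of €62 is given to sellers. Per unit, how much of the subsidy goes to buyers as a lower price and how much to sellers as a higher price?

Buyers gain €26 per unit; sellers gain €36 per unit

Pre-subsidy: 1780 - 9P = -467.5 + 6.5P gives P* = 145, x* = 475.
With the subsidy, sellers receive Ps = Pb + 62 for each unit, where Pb is the price buyers pay.
Supply in terms of Pb becomes xs = -467.5 + 6.5(Pb + 62) = -64.5 + 6.5Pb. Setting this equal to demand: 1780 - 9Pb = -64.5 + 6.5Pb, so Pb = 119.
Sellers receive Ps = 119 + 62 = 181; x' = 1780 − 9·119 = 709.
Buyers' price falls by P* − Pb = 145 − 119 = 26; sellers' price rises by Ps − P* = 181 − 145 = 36.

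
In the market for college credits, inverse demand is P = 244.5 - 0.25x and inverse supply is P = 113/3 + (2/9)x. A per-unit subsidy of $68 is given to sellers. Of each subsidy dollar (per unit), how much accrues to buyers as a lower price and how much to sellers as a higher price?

Buyers gain $36 per unit; sellers gain $32 per unit

Pre-subsidy: 244.5 - 0.25x = 113/3 + (2/9)x gives x* = 438 and P* = 135.
With the subsidy, sellers receive Ps = Pb + 68 for each unit, where Pb is the price buyers pay.
On the curves, Pb = 244.5 - 0.25x and Ps = 113/3 + (2/9)x; the wedge Ps − Pb = 68 gives 113/3 + (2/9)x − (244.5 - 0.25x) = 68, so x' = 582.
Then Pb = 244.5 − 0.25·582 = 99 and Ps = 113/3 + (2/9)·582 = 167.
Buyers' price falls by P* − Pb = 135 − 99 = 36; sellers' price rises by Ps − P* = 167 − 135 = 32.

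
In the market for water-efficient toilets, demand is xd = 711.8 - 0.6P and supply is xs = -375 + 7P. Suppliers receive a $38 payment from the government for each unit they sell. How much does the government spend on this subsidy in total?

Pre-subsidy: 711.8 - 0.6P = -375 + 7P gives P* = 143, x* = 626.
With the subsidy, sellers receive Ps = Pb + 38 for each unit, where Pb is the price buyers pay.
Supply in terms of Pb becomes xs = -375 + 7(Pb + 38) = -109 + 7Pb. Setting this equal to demand: 711.8 - 0.6Pb = -109 + 7Pb, so Pb = 108.
Sellers receive Ps = 108 + 38 = 146; x' = 711.8 − 0.6·108 = 647.
Government outlay = subsidy × quantity = 38 × 647 = 24586.

Government cost = $24586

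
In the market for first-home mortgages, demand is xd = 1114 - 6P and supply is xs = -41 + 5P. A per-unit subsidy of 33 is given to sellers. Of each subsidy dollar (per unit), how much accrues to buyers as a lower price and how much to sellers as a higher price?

Pre-subsidy: 1114 - 6P = -41 + 5P gives P* = 105, x* = 484.
With the subsidy, sellers receive Ps = Pb + 33 for each unit, where Pb is the price buyers pay.
Supply in terms of Pb becomes xs = -41 + 5(Pb + 33) = 124 + 5Pb. Setting this equal to demand: 1114 - 6Pb = 124 + 5Pb, so Pb = 90.
Sellers receive Ps = 90 + 33 = 123; x' = 1114 − 6·90 = 574.
Buyers' price falls by P* − Pb = 105 − 90 = 15; sellers' price rises by Ps − P* = 123 − 105 = 18.

Buyers gain 15 per unit; sellers gain 18 per unit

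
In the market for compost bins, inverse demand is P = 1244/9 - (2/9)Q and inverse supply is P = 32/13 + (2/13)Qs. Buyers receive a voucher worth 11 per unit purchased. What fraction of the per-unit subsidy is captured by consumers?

Consumer share = 13/22

Pre-subsidy: 1244/9 - (2/9)Q = 32/13 + (2/13)Q gives Q* = 361 and P* = 58.
With the rebate, buyers effectively pay Pb = Ps − 11, where Ps is the price sellers receive.
On the curves, Pb = 1244/9 - (2/9)Q and Ps = 32/13 + (2/13)Q; the wedge Ps − Pb = 11 gives 32/13 + (2/13)Q − (1244/9 - (2/9)Q) = 11, so Q' = 390.25.
Then Pb = 1244/9 − (2/9)·390.25 = 51.5 and Ps = 32/13 + (2/13)·390.25 = 62.5.
Buyers' price falls by P* − Pb = 58 − 51.5 = 6.5; sellers' price rises by Ps − P* = 62.5 − 58 = 4.5.
So consumers capture 6.5/11 = 13/22 of each unit of subsidy.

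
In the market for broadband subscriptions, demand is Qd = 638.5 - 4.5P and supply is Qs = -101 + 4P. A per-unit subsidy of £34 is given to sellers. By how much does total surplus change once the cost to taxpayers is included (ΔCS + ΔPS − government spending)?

Net change in total surplus = -£1224

Pre-subsidy: 638.5 - 4.5P = -101 + 4P gives P* = 87, Q* = 247.
With the subsidy, sellers receive Ps = Pb + 34 for each unit, where Pb is the price buyers pay.
Supply in terms of Pb becomes Qs = -101 + 4(Pb + 34) = 35 + 4Pb. Setting this equal to demand: 638.5 - 4.5Pb = 35 + 4Pb, so Pb = 71.
Sellers receive Ps = 71 + 34 = 105; Q' = 638.5 − 4.5·71 = 319.
ΔCS = ½(247 + 319)(87 − 71) = 4528; ΔPS = ½(247 + 319)(105 − 87) = 5094.
Government spending = 34 × 319 = 10846.
Net change = 4528 + 5094 − 10846 = -1224. The loss equals the DWL triangle ½·34·72.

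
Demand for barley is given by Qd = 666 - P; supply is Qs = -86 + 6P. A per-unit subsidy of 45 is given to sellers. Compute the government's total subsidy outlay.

Government cost = 188100/7

Pre-subsidy: 666 - P = -86 + 6P gives P* = 752/7, Q* = 3910/7.
With the subsidy, sellers receive Ps = Pb + 45 for each unit, where Pb is the price buyers pay.
Supply in terms of Pb becomes Qs = -86 + 6(Pb + 45) = 184 + 6Pb. Setting this equal to demand: 666 - Pb = 184 + 6Pb, so Pb = 482/7.
Sellers receive Ps = 482/7 + 45 = 797/7; Q' = 666 − 1·(482/7) = 4180/7.
Government outlay = subsidy × quantity = 45 × 4180/7 = 188100/7.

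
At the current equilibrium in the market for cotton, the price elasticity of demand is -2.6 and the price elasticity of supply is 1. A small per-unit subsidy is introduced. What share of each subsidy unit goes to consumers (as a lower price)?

Consumer share = 5/18

For a small subsidy around the equilibrium, the benefit split depends on the relative slopes, which at a point are proportional to the elasticities.
Buyer share = εs/(εs + |εd|) = 1/(1 + 2.6) = 5/18; seller share = |εd|/(εs + |εd|) = 13/18.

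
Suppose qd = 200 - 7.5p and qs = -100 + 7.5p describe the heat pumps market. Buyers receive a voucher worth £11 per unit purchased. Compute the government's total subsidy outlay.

Pre-subsidy: 200 - 7.5p = -100 + 7.5p gives p* = 20, q* = 50.
With the rebate, buyers effectively pay pb = ps − 11, where ps is the price sellers receive.
Demand in terms of ps becomes qd = 200 − 7.5(ps − 11) = 282.5 - 7.5ps. Setting this equal to supply: 282.5 - 7.5ps = -100 + 7.5ps, so ps = 25.5.
Buyers pay pb = 25.5 − 11 = 14.5; q' = -100 + 7.5·25.5 = 91.25.
Government outlay = subsidy × quantity = 11 × 91.25 = 1003.75.

Government cost = £1003.75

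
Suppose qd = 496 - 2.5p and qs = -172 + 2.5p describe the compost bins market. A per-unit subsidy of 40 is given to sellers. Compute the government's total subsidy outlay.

Government cost = 8480

Pre-subsidy: 496 - 2.5p = -172 + 2.5p gives p* = 133.6, q* = 162.
With the subsidy, sellers receive ps = pb + 40 for each unit, where pb is the price buyers pay.
Supply in terms of pb becomes qs = -172 + 2.5(pb + 40) = -72 + 2.5pb. Setting this equal to demand: 496 - 2.5pb = -72 + 2.5pb, so pb = 113.6.
Sellers receive ps = 113.6 + 40 = 153.6; q' = 496 − 2.5·113.6 = 212.
Government outlay = subsidy × quantity = 40 × 212 = 8480.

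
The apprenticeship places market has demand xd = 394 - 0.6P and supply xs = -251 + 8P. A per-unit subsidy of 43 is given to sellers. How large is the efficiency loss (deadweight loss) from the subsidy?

Pre-subsidy: 394 - 0.6P = -251 + 8P gives P* = 75, x* = 349.
With the subsidy, sellers receive Ps = Pb + 43 for each unit, where Pb is the price buyers pay.
Supply in terms of Pb becomes xs = -251 + 8(Pb + 43) = 93 + 8Pb. Setting this equal to demand: 394 - 0.6Pb = 93 + 8Pb, so Pb = 35.
Sellers receive Ps = 35 + 43 = 78; x' = 394 − 0.6·35 = 373.
The subsidy expands output by 373 − 349 = 24 past the efficient level; on those units the gap between marginal cost and willingness to pay runs from 0 up to 43.
DWL = ½ × 43 × 24 = 516.

Deadweight loss = 516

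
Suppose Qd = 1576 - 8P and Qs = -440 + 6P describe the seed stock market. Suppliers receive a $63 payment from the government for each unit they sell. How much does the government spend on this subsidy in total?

Government cost = $40320

Pre-subsidy: 1576 - 8P = -440 + 6P gives P* = 144, Q* = 424.
With the subsidy, sellers receive Ps = Pb + 63 for each unit, where Pb is the price buyers pay.
Supply in terms of Pb becomes Qs = -440 + 6(Pb + 63) = -62 + 6Pb. Setting this equal to demand: 1576 - 8Pb = -62 + 6Pb, so Pb = 117.
Sellers receive Ps = 117 + 63 = 180; Q' = 1576 − 8·117 = 640.
Government outlay = subsidy × quantity = 63 × 640 = 40320.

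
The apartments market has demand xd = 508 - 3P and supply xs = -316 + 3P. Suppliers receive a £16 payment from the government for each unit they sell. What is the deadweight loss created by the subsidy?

Deadweight loss = £192

Pre-subsidy: 508 - 3P = -316 + 3P gives P* = 412/3, x* = 96.
With the subsidy, sellers receive Ps = Pb + 16 for each unit, where Pb is the price buyers pay.
Supply in terms of Pb becomes xs = -316 + 3(Pb + 16) = -268 + 3Pb. Setting this equal to demand: 508 - 3Pb = -268 + 3Pb, so Pb = 388/3.
Sellers receive Ps = 388/3 + 16 = 436/3; x' = 508 − 3·(388/3) = 120.
The subsidy expands output by 120 − 96 = 24 past the efficient level; on those units the gap between marginal cost and willingness to pay runs from 0 up to 16.
DWL = ½ × 16 × 24 = 192.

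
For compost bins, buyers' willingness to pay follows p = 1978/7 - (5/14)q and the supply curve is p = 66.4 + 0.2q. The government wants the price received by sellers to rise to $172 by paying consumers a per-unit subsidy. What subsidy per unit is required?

Required subsidy s = $78 per unit

At a seller price of 172, quantity supplied is -332 + 5·172 = 528.
Buyers absorb 528 only when they pay pb = 1978/7 − (5/14)·528 = 94.
s = ps − pb = 172 − 94 = 78.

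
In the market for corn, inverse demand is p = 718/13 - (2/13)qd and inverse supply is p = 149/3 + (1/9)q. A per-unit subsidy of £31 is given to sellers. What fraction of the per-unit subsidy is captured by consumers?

Pre-subsidy: 718/13 - (2/13)q = 149/3 + (1/9)q gives q* = 21 and p* = 52.
With the subsidy, sellers receive ps = pb + 31 for each unit, where pb is the price buyers pay.
On the curves, pb = 718/13 - (2/13)q and ps = 149/3 + (1/9)q; the wedge ps − pb = 31 gives 149/3 + (1/9)q − (718/13 - (2/13)q) = 31, so q' = 138.
Then pb = 718/13 − (2/13)·138 = 34 and ps = 149/3 + (1/9)·138 = 65.
Buyers' price falls by p* − pb = 52 − 34 = 18; sellers' price rises by ps − p* = 65 − 52 = 13.
So consumers capture 18/31 = 18/31 of each unit of subsidy.

Consumer share = 18/31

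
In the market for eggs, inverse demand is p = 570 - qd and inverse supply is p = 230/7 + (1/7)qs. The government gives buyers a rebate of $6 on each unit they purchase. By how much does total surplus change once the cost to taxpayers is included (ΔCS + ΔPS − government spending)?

Net change in total surplus = -$15.75

Pre-subsidy: 570 - q = 230/7 + (1/7)q gives q* = 470 and p* = 100.
With the rebate, buyers effectively pay pb = ps − 6, where ps is the price sellers receive.
On the curves, pb = 570 - q and ps = 230/7 + (1/7)q; the wedge ps − pb = 6 gives 230/7 + (1/7)q − (570 - q) = 6, so q' = 475.25.
Then pb = 570 − 1·475.25 = 94.75 and ps = 230/7 + (1/7)·475.25 = 100.75.
ΔCS = ½(470 + 475.25)(100 − 94.75) = 2481.28125; ΔPS = ½(470 + 475.25)(100.75 − 100) = 354.46875.
Government spending = 6 × 475.25 = 2851.5.
Net change = 2481.28125 + 354.46875 − 2851.5 = -15.75. The loss equals the DWL triangle ½·6·5.25.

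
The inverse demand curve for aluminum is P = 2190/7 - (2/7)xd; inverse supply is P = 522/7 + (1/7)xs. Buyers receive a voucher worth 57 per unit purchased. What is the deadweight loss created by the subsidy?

Deadweight loss = 3790.5

Pre-subsidy: 2190/7 - (2/7)x = 522/7 + (1/7)x gives x* = 556 and P* = 154.
With the rebate, buyers effectively pay Pb = Ps − 57, where Ps is the price sellers receive.
On the curves, Pb = 2190/7 - (2/7)x and Ps = 522/7 + (1/7)x; the wedge Ps − Pb = 57 gives 522/7 + (1/7)x − (2190/7 - (2/7)x) = 57, so x' = 689.
Then Pb = 2190/7 − (2/7)·689 = 116 and Ps = 522/7 + (1/7)·689 = 173.
The subsidy expands output by 689 − 556 = 133 past the efficient level; on those units the gap between marginal cost and willingness to pay runs from 0 up to 57.
DWL = ½ × 57 × 133 = 3790.5.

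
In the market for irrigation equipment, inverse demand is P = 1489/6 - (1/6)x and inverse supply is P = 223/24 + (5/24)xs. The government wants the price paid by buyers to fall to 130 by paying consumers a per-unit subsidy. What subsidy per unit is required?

At a buyer price of 130, quantity demanded is 1489 − 6·130 = 709.
Sellers supply 709 only when they receive Ps = 223/24 + (5/24)·709 = 157.
s = Ps − Pb = 157 − 130 = 27.

Required subsidy s = 27 per unit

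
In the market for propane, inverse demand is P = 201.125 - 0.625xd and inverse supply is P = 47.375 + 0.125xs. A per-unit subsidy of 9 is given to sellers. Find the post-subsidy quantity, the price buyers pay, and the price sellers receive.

Pre-subsidy: 201.125 - 0.625x = 47.375 + 0.125x gives x* = 205 and P* = 73.
With the subsidy, sellers receive Ps = Pb + 9 for each unit, where Pb is the price buyers pay.
On the curves, Pb = 201.125 - 0.625x and Ps = 47.375 + 0.125x; the wedge Ps − Pb = 9 gives 47.375 + 0.125x − (201.125 - 0.625x) = 9, so x' = 217.
Then Pb = 201.125 − 0.625·217 = 65.5 and Ps = 47.375 + 0.125·217 = 74.5.

x' = 217; buyers pay 65.5; sellers receive 74.5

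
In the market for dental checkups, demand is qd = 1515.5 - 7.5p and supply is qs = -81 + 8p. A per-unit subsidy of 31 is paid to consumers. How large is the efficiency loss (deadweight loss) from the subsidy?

Pre-subsidy: 1515.5 - 7.5p = -81 + 8p gives p* = 103, q* = 743.
With the rebate, buyers effectively pay pb = ps − 31, where ps is the price sellers receive.
Demand in terms of ps becomes qd = 1515.5 − 7.5(ps − 31) = 1748 - 7.5ps. Setting this equal to supply: 1748 - 7.5ps = -81 + 8ps, so ps = 118.
Buyers pay pb = 118 − 31 = 87; q' = -81 + 8·118 = 863.
The subsidy expands output by 863 − 743 = 120 past the efficient level; on those units the gap between marginal cost and willingness to pay runs from 0 up to 31.
DWL = ½ × 31 × 120 = 1860.

Deadweight loss = 1860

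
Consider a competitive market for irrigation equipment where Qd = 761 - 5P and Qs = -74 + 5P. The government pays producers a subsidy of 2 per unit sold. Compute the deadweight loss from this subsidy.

Deadweight loss = 5

Pre-subsidy: 761 - 5P = -74 + 5P gives P* = 83.5, Q* = 343.5.
With the subsidy, sellers receive Ps = Pb + 2 for each unit, where Pb is the price buyers pay.
Supply in terms of Pb becomes Qs = -74 + 5(Pb + 2) = -64 + 5Pb. Setting this equal to demand: 761 - 5Pb = -64 + 5Pb, so Pb = 82.5.
Sellers receive Ps = 82.5 + 2 = 84.5; Q' = 761 − 5·82.5 = 348.5.
The subsidy expands output by 348.5 − 343.5 = 5 past the efficient level; on those units the gap between marginal cost and willingness to pay runs from 0 up to 2.
DWL = ½ × 2 × 5 = 5.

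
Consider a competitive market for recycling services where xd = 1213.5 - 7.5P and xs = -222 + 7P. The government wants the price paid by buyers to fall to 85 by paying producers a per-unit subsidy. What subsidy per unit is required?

At a buyer price of 85, quantity demanded is 1213.5 − 7.5·85 = 576.
Sellers supply 576 only when they receive Ps with -222 + 7·Ps = 576, i.e. Ps = 114.
s = Ps − Pb = 114 − 85 = 29.

Required subsidy s = 29 per unit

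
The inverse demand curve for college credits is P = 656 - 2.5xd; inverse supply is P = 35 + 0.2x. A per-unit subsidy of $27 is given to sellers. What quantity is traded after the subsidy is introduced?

x' = 240

Pre-subsidy: 656 - 2.5x = 35 + 0.2x gives x* = 230 and P* = 81.
With the subsidy, sellers receive Ps = Pb + 27 for each unit, where Pb is the price buyers pay.
On the curves, Pb = 656 - 2.5x and Ps = 35 + 0.2x; the wedge Ps − Pb = 27 gives 35 + 0.2x − (656 - 2.5x) = 27, so x' = 240.
Then Pb = 656 − 2.5·240 = 56 and Ps = 35 + 0.2·240 = 83.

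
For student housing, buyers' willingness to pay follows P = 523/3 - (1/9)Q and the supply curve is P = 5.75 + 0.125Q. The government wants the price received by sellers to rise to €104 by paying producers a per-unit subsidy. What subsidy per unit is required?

Required subsidy s = €17 per unit

At a seller price of 104, quantity supplied is -46 + 8·104 = 786.
Buyers absorb 786 only when they pay Pb = 523/3 − (1/9)·786 = 87.
s = Ps − Pb = 104 − 87 = 17.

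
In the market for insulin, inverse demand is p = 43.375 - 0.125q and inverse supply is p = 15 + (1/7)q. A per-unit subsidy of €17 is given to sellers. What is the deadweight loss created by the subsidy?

Deadweight loss = 8092/15

Pre-subsidy: 43.375 - 0.125q = 15 + (1/7)q gives q* = 1589/15 and p* = 452/15.
With the subsidy, sellers receive ps = pb + 17 for each unit, where pb is the price buyers pay.
On the curves, pb = 43.375 - 0.125q and ps = 15 + (1/7)q; the wedge ps − pb = 17 gives 15 + (1/7)q − (43.375 - 0.125q) = 17, so q' = 169.4.
Then pb = 43.375 − 0.125·169.4 = 22.2 and ps = 15 + (1/7)·169.4 = 39.2.
The subsidy expands output by 169.4 − 1589/15 = 952/15 past the efficient level; on those units the gap between marginal cost and willingness to pay runs from 0 up to 17.
DWL = ½ × 17 × 952/15 = 8092/15.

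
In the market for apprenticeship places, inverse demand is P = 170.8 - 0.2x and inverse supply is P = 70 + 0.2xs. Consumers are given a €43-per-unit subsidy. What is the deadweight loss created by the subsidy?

Pre-subsidy: 170.8 - 0.2x = 70 + 0.2x gives x* = 252 and P* = 120.4.
With the rebate, buyers effectively pay Pb = Ps − 43, where Ps is the price sellers receive.
On the curves, Pb = 170.8 - 0.2x and Ps = 70 + 0.2x; the wedge Ps − Pb = 43 gives 70 + 0.2x − (170.8 - 0.2x) = 43, so x' = 359.5.
Then Pb = 170.8 − 0.2·359.5 = 98.9 and Ps = 70 + 0.2·359.5 = 141.9.
The subsidy expands output by 359.5 − 252 = 107.5 past the efficient level; on those units the gap between marginal cost and willingness to pay runs from 0 up to 43.
DWL = ½ × 43 × 107.5 = 2311.25.

Deadweight loss = €2311.25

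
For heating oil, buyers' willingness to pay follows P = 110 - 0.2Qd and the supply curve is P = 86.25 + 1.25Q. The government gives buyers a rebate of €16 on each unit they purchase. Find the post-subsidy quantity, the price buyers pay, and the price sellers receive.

Q' = 795/29; buyers pay 3031/29; sellers receive 3495/29

Pre-subsidy: 110 - 0.2Q = 86.25 + 1.25Q gives Q* = 475/29 and P* = 3095/29.
With the rebate, buyers effectively pay Pb = Ps − 16, where Ps is the price sellers receive.
On the curves, Pb = 110 - 0.2Q and Ps = 86.25 + 1.25Q; the wedge Ps − Pb = 16 gives 86.25 + 1.25Q − (110 - 0.2Q) = 16, so Q' = 795/29.
Then Pb = 110 − 0.2·(795/29) = 3031/29 and Ps = 86.25 + 1.25·(795/29) = 3495/29.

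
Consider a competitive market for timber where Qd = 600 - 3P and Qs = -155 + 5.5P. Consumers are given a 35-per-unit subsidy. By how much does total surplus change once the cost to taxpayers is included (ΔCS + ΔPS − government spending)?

Net change in total surplus = -40425/34

Pre-subsidy: 600 - 3P = -155 + 5.5P gives P* = 1510/17, Q* = 5670/17.
With the rebate, buyers effectively pay Pb = Ps − 35, where Ps is the price sellers receive.
Demand in terms of Ps becomes Qd = 600 − 3(Ps − 35) = 705 - 3Ps. Setting this equal to supply: 705 - 3Ps = -155 + 5.5Ps, so Ps = 1720/17.
Buyers pay Pb = 1720/17 − 35 = 1125/17; Q' = -155 + 5.5·(1720/17) = 6825/17.
ΔCS = ½(5670/17 + 6825/17)(1510/17 − 1125/17) = 282975/34; ΔPS = ½(5670/17 + 6825/17)(1720/17 − 1510/17) = 77175/17.
Government spending = 35 × 6825/17 = 238875/17.
Net change = 282975/34 + 77175/17 − 238875/17 = -40425/34. The loss equals the DWL triangle ½·35·1155/17.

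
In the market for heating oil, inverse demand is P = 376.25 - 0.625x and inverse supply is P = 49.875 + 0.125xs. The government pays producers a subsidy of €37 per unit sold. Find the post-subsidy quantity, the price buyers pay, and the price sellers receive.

Pre-subsidy: 376.25 - 0.625x = 49.875 + 0.125x gives x* = 2611/6 and P* = 5005/48.
With the subsidy, sellers receive Ps = Pb + 37 for each unit, where Pb is the price buyers pay.
On the curves, Pb = 376.25 - 0.625x and Ps = 49.875 + 0.125x; the wedge Ps − Pb = 37 gives 49.875 + 0.125x − (376.25 - 0.625x) = 37, so x' = 484.5.
Then Pb = 376.25 − 0.625·484.5 = 73.4375 and Ps = 49.875 + 0.125·484.5 = 110.4375.

x' = 484.5; buyers pay €73.4375; sellers receive €110.4375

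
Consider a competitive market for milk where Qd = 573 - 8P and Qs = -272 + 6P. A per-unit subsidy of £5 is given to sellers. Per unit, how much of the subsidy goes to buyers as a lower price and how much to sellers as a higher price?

Buyers gain 15/7 per unit; sellers gain 20/7 per unit

Pre-subsidy: 573 - 8P = -272 + 6P gives P* = 845/14, Q* = 631/7.
With the subsidy, sellers receive Ps = Pb + 5 for each unit, where Pb is the price buyers pay.
Supply in terms of Pb becomes Qs = -272 + 6(Pb + 5) = -242 + 6Pb. Setting this equal to demand: 573 - 8Pb = -242 + 6Pb, so Pb = 815/14.
Sellers receive Ps = 815/14 + 5 = 885/14; Q' = 573 − 8·(815/14) = 751/7.
Buyers' price falls by P* − Pb = 845/14 − 815/14 = 15/7; sellers' price rises by Ps − P* = 885/14 − 845/14 = 20/7.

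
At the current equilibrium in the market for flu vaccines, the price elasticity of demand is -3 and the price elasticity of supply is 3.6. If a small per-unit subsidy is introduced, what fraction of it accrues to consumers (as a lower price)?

For a small subsidy around the equilibrium, the benefit split depends on the relative slopes, which at a point are proportional to the elasticities.
Buyer share = εs/(εs + |εd|) = 3.6/(3.6 + 3) = 6/11; seller share = |εd|/(εs + |εd|) = 5/11.

Consumer share = 6/11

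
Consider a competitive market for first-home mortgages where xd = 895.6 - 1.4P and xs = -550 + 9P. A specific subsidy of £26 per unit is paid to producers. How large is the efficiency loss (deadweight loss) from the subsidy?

Deadweight loss = £409.5

Pre-subsidy: 895.6 - 1.4P = -550 + 9P gives P* = 139, x* = 701.
With the subsidy, sellers receive Ps = Pb + 26 for each unit, where Pb is the price buyers pay.
Supply in terms of Pb becomes xs = -550 + 9(Pb + 26) = -316 + 9Pb. Setting this equal to demand: 895.6 - 1.4Pb = -316 + 9Pb, so Pb = 116.5.
Sellers receive Ps = 116.5 + 26 = 142.5; x' = 895.6 − 1.4·116.5 = 732.5.
The subsidy expands output by 732.5 − 701 = 31.5 past the efficient level; on those units the gap between marginal cost and willingness to pay runs from 0 up to 26.
DWL = ½ × 26 × 31.5 = 409.5.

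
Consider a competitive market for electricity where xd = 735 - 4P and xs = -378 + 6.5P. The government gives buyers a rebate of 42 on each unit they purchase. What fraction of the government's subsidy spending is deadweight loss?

DWL / government spending = 52/415

Pre-subsidy: 735 - 4P = -378 + 6.5P gives P* = 106, x* = 311.
With the rebate, buyers effectively pay Pb = Ps − 42, where Ps is the price sellers receive.
Demand in terms of Ps becomes xd = 735 − 4(Ps − 42) = 903 - 4Ps. Setting this equal to supply: 903 - 4Ps = -378 + 6.5Ps, so Ps = 122.
Buyers pay Pb = 122 − 42 = 80; x' = -378 + 6.5·122 = 415.
ΔCS = ½(311 + 415)(106 − 80) = 9438; ΔPS = ½(311 + 415)(122 − 106) = 5808.
Government spending = 42 × 415 = 17430.
DWL = ½ × 42 × (415 − 311) = 2184; fraction = 2184 / 17430 = 52/415.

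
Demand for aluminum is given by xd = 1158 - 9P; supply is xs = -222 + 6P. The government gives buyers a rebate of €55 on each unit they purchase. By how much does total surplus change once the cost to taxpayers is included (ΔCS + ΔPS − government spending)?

Net change in total surplus = -€5445

Pre-subsidy: 1158 - 9P = -222 + 6P gives P* = 92, x* = 330.
With the rebate, buyers effectively pay Pb = Ps − 55, where Ps is the price sellers receive.
Demand in terms of Ps becomes xd = 1158 − 9(Ps − 55) = 1653 - 9Ps. Setting this equal to supply: 1653 - 9Ps = -222 + 6Ps, so Ps = 125.
Buyers pay Pb = 125 − 55 = 70; x' = -222 + 6·125 = 528.
ΔCS = ½(330 + 528)(92 − 70) = 9438; ΔPS = ½(330 + 528)(125 − 92) = 14157.
Government spending = 55 × 528 = 29040.
Net change = 9438 + 14157 − 29040 = -5445. The loss equals the DWL triangle ½·55·198.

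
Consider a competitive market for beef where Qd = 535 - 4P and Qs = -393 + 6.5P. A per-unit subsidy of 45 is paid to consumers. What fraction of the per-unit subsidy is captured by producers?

Pre-subsidy: 535 - 4P = -393 + 6.5P gives P* = 1856/21, Q* = 3811/21.
With the rebate, buyers effectively pay Pb = Ps − 45, where Ps is the price sellers receive.
Demand in terms of Ps becomes Qd = 535 − 4(Ps − 45) = 715 - 4Ps. Setting this equal to supply: 715 - 4Ps = -393 + 6.5Ps, so Ps = 2216/21.
Buyers pay Pb = 2216/21 − 45 = 1271/21; Q' = -393 + 6.5·(2216/21) = 6151/21.
Buyers' price falls by P* − Pb = 1856/21 − 1271/21 = 195/7; sellers' price rises by Ps − P* = 2216/21 − 1856/21 = 120/7.
So producers capture (120/7)/45 = 8/21 of each unit of subsidy.

Producer share = 8/21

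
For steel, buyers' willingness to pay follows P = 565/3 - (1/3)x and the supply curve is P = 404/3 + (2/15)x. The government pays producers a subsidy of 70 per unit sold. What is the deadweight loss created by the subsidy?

Deadweight loss = 5250

Pre-subsidy: 565/3 - (1/3)x = 404/3 + (2/15)x gives x* = 115 and P* = 150.
With the subsidy, sellers receive Ps = Pb + 70 for each unit, where Pb is the price buyers pay.
On the curves, Pb = 565/3 - (1/3)x and Ps = 404/3 + (2/15)x; the wedge Ps − Pb = 70 gives 404/3 + (2/15)x − (565/3 - (1/3)x) = 70, so x' = 265.
Then Pb = 565/3 − (1/3)·265 = 100 and Ps = 404/3 + (2/15)·265 = 170.
The subsidy expands output by 265 − 115 = 150 past the efficient level; on those units the gap between marginal cost and willingness to pay runs from 0 up to 70.
DWL = ½ × 70 × 150 = 5250.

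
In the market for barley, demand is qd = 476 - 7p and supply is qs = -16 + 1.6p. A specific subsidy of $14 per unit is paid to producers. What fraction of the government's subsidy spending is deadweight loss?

Pre-subsidy: 476 - 7p = -16 + 1.6p gives p* = 2460/43, q* = 3248/43.
With the subsidy, sellers receive ps = pb + 14 for each unit, where pb is the price buyers pay.
Supply in terms of pb becomes qs = -16 + 1.6(pb + 14) = 6.4 + 1.6pb. Setting this equal to demand: 476 - 7pb = 6.4 + 1.6pb, so pb = 2348/43.
Sellers receive ps = 2348/43 + 14 = 2950/43; q' = 476 − 7·(2348/43) = 4032/43.
ΔCS = ½(3248/43 + 4032/43)(2460/43 − 2348/43) = 407680/1849; ΔPS = ½(3248/43 + 4032/43)(2950/43 − 2460/43) = 1783600/1849.
Government spending = 14 × 4032/43 = 56448/43.
DWL = ½ × 14 × (4032/43 − 3248/43) = 5488/43; fraction = (5488/43) / (56448/43) = 7/72.

DWL / government spending = 7/72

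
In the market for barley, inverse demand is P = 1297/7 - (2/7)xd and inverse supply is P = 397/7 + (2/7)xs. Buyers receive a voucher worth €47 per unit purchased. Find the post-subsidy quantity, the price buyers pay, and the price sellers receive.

x' = 307.25; buyers pay €97.5; sellers receive €144.5

Pre-subsidy: 1297/7 - (2/7)x = 397/7 + (2/7)x gives x* = 225 and P* = 121.
With the rebate, buyers effectively pay Pb = Ps − 47, where Ps is the price sellers receive.
On the curves, Pb = 1297/7 - (2/7)x and Ps = 397/7 + (2/7)x; the wedge Ps − Pb = 47 gives 397/7 + (2/7)x − (1297/7 - (2/7)x) = 47, so x' = 307.25.
Then Pb = 1297/7 − (2/7)·307.25 = 97.5 and Ps = 397/7 + (2/7)·307.25 = 144.5.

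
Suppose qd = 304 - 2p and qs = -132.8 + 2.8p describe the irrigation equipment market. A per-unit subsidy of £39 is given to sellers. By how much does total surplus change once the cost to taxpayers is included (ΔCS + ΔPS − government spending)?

Pre-subsidy: 304 - 2p = -132.8 + 2.8p gives p* = 91, q* = 122.
With the subsidy, sellers receive ps = pb + 39 for each unit, where pb is the price buyers pay.
Supply in terms of pb becomes qs = -132.8 + 2.8(pb + 39) = -23.6 + 2.8pb. Setting this equal to demand: 304 - 2pb = -23.6 + 2.8pb, so pb = 68.25.
Sellers receive ps = 68.25 + 39 = 107.25; q' = 304 − 2·68.25 = 167.5.
ΔCS = ½(122 + 167.5)(91 − 68.25) = 3293.0625; ΔPS = ½(122 + 167.5)(107.25 − 91) = 2352.1875.
Government spending = 39 × 167.5 = 6532.5.
Net change = 3293.0625 + 2352.1875 − 6532.5 = -887.25. The loss equals the DWL triangle ½·39·45.5.

Net change in total surplus = -£887.25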